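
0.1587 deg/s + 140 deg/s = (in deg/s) 140.2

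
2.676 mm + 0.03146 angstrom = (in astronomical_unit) 1.789e-14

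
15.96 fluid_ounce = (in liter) 0.472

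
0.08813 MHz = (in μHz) 8.813e+10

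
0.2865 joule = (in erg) 2.865e+06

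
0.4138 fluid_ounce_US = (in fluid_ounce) 0.4138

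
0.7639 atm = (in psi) 11.23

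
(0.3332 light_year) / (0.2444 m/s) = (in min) 2.15e+14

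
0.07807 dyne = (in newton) 7.807e-07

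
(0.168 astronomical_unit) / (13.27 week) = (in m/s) 3131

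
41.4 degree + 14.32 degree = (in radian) 0.9725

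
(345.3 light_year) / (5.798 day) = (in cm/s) 6.521e+14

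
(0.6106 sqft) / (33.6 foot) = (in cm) 0.5539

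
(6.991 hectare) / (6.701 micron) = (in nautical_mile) 5.633e+06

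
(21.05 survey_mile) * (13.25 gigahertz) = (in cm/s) 4.489e+16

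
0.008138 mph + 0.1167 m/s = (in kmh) 0.4332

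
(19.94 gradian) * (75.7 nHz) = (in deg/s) 1.359e-06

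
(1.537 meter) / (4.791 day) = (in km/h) 1.337e-05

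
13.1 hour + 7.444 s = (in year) 0.001496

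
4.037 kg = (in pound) 8.9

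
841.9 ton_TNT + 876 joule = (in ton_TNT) 841.9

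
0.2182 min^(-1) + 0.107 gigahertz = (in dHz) 1.07e+09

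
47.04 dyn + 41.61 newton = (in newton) 41.61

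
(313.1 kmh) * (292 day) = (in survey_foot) 7.199e+09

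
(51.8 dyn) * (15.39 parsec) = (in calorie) 5.879e+13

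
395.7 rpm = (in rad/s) 41.44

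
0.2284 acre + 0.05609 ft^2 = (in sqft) 9949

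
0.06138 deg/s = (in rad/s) 0.001071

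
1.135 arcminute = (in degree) 0.01892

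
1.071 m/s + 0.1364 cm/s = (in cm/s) 107.2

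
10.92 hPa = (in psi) 0.1584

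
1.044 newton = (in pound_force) 0.2347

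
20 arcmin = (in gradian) 0.3704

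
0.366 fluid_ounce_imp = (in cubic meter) 1.04e-05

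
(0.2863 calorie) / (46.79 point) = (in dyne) 7.257e+06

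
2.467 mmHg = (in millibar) 3.289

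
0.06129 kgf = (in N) 0.601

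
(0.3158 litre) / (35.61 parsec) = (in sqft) 3.094e-21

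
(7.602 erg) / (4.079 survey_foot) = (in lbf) 1.375e-07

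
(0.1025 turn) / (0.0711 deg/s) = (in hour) 0.1442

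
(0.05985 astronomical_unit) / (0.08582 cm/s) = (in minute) 1.739e+11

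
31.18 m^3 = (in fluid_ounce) 1.054e+06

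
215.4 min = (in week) 0.02137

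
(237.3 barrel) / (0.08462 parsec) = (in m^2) 1.445e-14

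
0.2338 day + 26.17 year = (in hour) 2.293e+05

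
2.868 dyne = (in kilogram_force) 2.925e-06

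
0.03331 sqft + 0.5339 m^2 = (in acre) 0.0001327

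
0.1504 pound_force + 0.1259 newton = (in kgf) 0.08106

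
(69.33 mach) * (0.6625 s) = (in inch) 6.157e+05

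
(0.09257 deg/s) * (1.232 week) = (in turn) 191.6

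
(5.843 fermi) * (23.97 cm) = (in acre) 3.461e-19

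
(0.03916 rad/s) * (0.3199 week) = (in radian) 7577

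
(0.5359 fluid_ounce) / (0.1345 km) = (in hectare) 1.178e-11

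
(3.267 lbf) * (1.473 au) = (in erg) 3.202e+19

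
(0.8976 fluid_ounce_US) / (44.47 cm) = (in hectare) 5.969e-09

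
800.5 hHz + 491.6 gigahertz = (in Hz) 4.916e+11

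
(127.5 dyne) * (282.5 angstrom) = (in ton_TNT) 8.609e-21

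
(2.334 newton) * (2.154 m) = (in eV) 3.138e+19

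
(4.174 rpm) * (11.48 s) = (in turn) 0.7986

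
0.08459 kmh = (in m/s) 0.0235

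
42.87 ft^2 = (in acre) 0.0009842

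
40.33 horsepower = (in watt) 3.007e+04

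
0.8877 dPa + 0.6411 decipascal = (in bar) 1.529e-06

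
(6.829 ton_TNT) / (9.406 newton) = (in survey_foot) 9.966e+09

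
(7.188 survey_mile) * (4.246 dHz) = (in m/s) 4912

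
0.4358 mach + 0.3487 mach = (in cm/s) 2.671e+04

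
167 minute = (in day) 0.116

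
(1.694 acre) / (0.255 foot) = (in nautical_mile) 47.63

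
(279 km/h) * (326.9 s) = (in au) 1.694e-07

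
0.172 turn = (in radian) 1.081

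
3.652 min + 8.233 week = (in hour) 1383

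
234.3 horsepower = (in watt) 1.747e+05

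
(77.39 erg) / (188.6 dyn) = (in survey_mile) 2.55e-06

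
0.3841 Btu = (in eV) 2.529e+21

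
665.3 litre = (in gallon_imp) 146.3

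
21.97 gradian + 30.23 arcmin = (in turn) 0.05632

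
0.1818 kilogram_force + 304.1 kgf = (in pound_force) 670.8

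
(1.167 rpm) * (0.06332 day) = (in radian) 668.6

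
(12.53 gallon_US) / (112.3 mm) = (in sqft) 4.546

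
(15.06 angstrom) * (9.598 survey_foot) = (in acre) 1.089e-12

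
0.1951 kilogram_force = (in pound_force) 0.4301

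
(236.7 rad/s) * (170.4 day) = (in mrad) 3.485e+12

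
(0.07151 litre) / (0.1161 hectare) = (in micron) 0.06159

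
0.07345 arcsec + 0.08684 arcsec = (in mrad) 0.0007771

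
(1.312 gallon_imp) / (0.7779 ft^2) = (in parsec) 2.675e-18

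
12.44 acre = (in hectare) 5.034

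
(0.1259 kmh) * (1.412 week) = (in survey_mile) 18.56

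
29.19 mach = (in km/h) 3.578e+04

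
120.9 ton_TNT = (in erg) 5.058e+18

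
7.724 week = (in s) 4.671e+06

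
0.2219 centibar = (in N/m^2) 221.9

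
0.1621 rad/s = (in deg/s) 9.288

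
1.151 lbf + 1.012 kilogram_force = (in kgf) 1.534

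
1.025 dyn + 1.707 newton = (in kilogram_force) 0.1741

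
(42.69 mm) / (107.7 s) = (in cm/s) 0.03964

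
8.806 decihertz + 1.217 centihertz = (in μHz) 8.928e+05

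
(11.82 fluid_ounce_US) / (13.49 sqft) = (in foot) 0.0009151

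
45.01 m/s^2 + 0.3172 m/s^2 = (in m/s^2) 45.33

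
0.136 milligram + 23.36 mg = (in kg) 2.35e-05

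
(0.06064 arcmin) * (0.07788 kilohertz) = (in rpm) 0.01312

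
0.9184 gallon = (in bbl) 0.02187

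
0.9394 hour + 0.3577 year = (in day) 130.6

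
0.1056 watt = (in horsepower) 0.0001416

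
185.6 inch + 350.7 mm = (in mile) 0.003147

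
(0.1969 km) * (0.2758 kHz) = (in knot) 1.056e+05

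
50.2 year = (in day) 1.832e+04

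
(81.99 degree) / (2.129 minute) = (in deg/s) 0.6419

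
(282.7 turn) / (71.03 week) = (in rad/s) 4.135e-05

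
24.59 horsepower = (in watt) 1.834e+04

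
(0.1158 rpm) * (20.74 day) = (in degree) 1.245e+06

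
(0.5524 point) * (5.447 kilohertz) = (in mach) 0.003117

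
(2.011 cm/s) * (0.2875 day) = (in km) 0.4995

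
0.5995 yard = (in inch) 21.58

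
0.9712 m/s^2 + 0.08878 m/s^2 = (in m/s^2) 1.06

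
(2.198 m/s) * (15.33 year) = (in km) 1.063e+06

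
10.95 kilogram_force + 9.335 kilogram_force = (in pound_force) 44.72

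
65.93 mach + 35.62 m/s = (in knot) 4.371e+04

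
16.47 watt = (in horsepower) 0.02209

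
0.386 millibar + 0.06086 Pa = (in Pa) 38.66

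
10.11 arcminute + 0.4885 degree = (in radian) 0.01147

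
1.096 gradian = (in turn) 0.00274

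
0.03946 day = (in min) 56.82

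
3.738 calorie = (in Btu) 0.01482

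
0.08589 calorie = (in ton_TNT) 8.589e-11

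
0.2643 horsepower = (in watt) 197.1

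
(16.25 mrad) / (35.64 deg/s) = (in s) 0.02612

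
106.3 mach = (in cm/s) 3.62e+06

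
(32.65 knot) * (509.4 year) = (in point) 7.649e+14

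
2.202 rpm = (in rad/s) 0.2306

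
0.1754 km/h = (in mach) 0.0001431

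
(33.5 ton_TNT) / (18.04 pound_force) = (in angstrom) 1.747e+19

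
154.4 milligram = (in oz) 0.005446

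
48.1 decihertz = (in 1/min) 288.6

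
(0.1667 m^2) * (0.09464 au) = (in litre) 2.36e+12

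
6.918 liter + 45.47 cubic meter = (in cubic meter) 45.48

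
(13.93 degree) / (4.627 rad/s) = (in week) 8.688e-08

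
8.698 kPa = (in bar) 0.08698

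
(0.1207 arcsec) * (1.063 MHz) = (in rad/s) 0.622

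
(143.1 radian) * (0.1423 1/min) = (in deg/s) 19.45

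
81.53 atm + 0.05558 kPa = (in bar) 82.61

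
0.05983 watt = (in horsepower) 8.023e-05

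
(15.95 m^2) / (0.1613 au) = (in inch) 2.602e-08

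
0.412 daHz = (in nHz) 4.12e+09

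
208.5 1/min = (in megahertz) 3.475e-06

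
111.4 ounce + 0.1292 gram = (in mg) 3.158e+06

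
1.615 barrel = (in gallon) 67.83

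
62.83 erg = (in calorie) 1.502e-06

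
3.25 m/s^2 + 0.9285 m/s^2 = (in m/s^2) 4.178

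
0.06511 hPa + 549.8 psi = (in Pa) 3.791e+06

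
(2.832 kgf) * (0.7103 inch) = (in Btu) 0.0004749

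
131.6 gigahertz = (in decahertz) 1.316e+10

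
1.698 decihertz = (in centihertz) 16.98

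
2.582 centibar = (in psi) 0.3745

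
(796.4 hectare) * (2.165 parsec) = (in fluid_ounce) 1.799e+28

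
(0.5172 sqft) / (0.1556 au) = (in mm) 2.064e-09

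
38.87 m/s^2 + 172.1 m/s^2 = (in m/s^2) 211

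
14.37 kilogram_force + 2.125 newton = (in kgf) 14.59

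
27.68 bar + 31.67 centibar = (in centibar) 2800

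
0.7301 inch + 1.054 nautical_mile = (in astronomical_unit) 1.305e-08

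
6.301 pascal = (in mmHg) 0.04726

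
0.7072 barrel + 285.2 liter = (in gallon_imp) 87.47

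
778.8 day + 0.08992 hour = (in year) 2.134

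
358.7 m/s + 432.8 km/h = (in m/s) 478.9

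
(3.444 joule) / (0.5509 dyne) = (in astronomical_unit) 4.179e-06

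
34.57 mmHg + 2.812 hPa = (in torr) 36.68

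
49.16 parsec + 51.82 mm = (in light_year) 160.3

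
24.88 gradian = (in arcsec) 8.061e+04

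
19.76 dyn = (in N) 0.0001976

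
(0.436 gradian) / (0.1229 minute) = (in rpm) 0.008869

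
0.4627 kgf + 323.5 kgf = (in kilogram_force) 324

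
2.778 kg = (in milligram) 2.778e+06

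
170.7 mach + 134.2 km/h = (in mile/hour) 1.301e+05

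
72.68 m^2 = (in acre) 0.01796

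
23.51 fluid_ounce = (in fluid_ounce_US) 23.51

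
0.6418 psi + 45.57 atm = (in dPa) 4.622e+07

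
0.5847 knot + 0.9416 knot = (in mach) 0.002306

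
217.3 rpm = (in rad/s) 22.76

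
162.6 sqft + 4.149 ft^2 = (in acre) 0.003828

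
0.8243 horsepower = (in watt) 614.7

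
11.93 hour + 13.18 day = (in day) 13.68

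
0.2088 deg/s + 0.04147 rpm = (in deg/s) 0.4576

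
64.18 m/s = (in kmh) 231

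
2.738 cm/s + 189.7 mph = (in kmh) 305.4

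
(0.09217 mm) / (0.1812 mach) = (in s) 1.494e-06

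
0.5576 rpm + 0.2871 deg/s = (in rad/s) 0.0634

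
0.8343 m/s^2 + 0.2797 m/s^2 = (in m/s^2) 1.114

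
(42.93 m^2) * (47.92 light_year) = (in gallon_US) 5.141e+21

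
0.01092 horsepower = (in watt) 8.143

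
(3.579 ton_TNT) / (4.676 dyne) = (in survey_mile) 1.99e+11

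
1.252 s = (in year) 3.97e-08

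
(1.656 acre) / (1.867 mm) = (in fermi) 3.589e+21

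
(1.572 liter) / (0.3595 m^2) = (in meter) 0.004373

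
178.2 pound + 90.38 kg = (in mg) 1.712e+08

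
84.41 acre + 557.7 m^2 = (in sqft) 3.683e+06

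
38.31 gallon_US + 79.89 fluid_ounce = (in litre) 147.4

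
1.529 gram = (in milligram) 1529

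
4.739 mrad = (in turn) 0.0007542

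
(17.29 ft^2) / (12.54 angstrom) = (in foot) 4.203e+09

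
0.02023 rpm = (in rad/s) 0.002118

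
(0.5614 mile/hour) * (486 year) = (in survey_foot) 1.262e+10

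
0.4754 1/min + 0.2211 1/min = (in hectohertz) 0.0001161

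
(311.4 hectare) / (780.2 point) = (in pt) 3.207e+10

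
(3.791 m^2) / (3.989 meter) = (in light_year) 1.005e-16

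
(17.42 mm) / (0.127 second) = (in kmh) 0.4938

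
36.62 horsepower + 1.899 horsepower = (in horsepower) 38.52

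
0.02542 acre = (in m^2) 102.9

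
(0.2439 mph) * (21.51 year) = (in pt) 2.097e+11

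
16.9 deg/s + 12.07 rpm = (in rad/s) 1.559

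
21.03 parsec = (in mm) 6.489e+20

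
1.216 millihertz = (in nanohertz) 1.216e+06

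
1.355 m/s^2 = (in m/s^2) 1.355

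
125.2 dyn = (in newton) 0.001252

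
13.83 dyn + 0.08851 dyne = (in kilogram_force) 1.419e-05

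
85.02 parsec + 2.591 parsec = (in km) 2.703e+15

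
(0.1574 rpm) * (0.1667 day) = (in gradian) 1.511e+04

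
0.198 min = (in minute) 0.198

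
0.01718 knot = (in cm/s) 0.8838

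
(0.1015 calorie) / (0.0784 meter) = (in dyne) 5.417e+05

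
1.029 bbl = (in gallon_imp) 35.99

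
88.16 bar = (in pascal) 8.816e+06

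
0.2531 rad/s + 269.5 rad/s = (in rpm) 2576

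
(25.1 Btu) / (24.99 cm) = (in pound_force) 2.382e+04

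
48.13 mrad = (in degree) 2.758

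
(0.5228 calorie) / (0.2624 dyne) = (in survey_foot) 2.735e+06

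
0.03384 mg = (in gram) 3.384e-05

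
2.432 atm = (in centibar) 246.4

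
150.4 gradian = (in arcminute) 8122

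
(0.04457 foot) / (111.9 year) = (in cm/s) 3.85e-10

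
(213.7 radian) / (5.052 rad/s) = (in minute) 0.705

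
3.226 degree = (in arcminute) 193.6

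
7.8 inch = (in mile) 0.0001231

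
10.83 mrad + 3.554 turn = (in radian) 22.34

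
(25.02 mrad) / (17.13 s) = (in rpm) 0.01395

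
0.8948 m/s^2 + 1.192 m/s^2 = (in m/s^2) 2.087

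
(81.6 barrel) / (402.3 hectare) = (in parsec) 1.045e-22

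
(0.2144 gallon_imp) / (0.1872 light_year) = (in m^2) 5.503e-19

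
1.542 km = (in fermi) 1.542e+18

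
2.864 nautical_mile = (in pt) 1.504e+07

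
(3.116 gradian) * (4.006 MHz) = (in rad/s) 1.961e+05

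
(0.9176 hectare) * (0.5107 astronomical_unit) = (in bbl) 4.409e+15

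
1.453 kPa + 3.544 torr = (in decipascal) 1.925e+04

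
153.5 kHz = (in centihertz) 1.535e+07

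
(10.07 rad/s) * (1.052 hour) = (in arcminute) 1.311e+08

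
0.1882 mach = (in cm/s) 6408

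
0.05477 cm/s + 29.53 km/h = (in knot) 15.95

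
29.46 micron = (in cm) 0.002946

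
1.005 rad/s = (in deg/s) 57.58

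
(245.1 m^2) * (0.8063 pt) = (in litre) 69.72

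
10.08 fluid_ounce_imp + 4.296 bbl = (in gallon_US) 180.5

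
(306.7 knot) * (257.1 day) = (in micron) 3.505e+15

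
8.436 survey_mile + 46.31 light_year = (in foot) 1.437e+18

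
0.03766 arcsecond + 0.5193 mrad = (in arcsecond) 107.2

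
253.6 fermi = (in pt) 7.189e-10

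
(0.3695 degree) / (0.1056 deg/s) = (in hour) 0.000972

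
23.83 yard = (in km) 0.02179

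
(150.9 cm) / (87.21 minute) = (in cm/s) 0.02884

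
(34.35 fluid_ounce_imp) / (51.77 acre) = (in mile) 2.895e-12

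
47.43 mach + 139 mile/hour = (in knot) 3.151e+04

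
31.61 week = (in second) 1.912e+07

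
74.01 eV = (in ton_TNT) 2.834e-27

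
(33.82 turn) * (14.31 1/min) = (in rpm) 484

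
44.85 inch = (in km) 0.001139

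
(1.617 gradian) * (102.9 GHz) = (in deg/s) 1.498e+11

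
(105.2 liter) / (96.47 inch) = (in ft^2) 0.4621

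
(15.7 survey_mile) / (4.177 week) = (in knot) 0.01944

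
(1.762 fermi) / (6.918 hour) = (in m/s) 7.075e-20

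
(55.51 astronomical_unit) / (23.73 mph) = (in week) 1.294e+06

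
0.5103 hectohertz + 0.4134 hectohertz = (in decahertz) 9.237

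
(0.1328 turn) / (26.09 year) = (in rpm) 9.684e-09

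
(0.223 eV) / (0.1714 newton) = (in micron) 2.085e-13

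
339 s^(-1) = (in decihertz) 3390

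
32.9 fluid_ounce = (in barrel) 0.00612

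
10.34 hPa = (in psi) 0.15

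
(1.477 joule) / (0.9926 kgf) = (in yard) 0.1659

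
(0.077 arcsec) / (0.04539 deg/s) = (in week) 7.791e-10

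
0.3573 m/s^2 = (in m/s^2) 0.3573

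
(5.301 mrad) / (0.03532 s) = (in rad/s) 0.1501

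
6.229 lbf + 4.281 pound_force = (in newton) 46.75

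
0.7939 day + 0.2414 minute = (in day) 0.7941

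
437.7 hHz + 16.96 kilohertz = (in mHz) 6.073e+07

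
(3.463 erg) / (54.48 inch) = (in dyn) 0.02503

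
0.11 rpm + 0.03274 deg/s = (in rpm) 0.1155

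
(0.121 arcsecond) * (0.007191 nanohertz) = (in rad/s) 4.218e-18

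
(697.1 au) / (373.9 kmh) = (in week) 1.66e+06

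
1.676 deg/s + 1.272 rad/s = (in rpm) 12.43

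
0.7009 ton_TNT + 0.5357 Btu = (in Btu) 2.78e+06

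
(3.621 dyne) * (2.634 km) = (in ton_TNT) 2.28e-11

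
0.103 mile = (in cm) 1.658e+04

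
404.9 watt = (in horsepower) 0.543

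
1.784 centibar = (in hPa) 17.84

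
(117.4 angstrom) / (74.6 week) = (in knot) 5.058e-16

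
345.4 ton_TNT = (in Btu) 1.37e+09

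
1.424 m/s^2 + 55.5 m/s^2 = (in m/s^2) 56.92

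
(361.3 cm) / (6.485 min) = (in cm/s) 0.9286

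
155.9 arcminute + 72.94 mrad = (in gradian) 7.531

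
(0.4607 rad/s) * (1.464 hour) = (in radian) 2428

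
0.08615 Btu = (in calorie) 21.72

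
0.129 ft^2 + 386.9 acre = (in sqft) 1.685e+07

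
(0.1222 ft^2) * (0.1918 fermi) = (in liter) 2.177e-15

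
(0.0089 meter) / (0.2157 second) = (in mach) 0.0001212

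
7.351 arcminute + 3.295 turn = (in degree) 1186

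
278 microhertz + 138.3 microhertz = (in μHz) 416.3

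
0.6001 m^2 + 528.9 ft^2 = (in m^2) 49.74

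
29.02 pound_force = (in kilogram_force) 13.16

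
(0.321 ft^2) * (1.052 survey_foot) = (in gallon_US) 2.526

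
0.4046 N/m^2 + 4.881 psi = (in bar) 0.3365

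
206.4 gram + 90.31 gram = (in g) 296.7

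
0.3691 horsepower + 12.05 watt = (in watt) 287.3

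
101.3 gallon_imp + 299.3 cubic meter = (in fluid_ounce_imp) 1.055e+07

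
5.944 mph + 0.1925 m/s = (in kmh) 10.26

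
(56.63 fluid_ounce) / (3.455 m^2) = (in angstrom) 4.847e+06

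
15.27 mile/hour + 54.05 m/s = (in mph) 136.2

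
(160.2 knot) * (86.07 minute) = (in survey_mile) 264.5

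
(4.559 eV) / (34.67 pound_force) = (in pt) 1.343e-17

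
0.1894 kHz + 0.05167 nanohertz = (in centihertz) 1.894e+04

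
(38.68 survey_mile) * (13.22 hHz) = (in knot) 1.6e+08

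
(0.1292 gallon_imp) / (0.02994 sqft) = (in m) 0.2112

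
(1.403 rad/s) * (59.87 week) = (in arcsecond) 1.048e+13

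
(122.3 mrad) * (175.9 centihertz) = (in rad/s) 0.2151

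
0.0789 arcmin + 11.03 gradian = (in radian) 0.1733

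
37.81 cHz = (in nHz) 3.781e+08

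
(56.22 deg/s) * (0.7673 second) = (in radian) 0.7529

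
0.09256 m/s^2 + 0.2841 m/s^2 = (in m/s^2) 0.3767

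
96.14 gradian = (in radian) 1.51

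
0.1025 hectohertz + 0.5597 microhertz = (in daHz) 1.025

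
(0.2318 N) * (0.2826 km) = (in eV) 4.089e+20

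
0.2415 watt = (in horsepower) 0.0003239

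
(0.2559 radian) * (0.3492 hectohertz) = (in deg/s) 512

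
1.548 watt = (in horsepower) 0.002076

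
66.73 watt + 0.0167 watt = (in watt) 66.75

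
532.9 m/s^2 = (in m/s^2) 532.9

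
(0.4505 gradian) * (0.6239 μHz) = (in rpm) 4.216e-08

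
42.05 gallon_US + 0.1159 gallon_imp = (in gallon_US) 42.19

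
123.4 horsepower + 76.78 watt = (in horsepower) 123.5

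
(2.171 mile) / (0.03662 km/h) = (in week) 0.5679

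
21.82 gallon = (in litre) 82.6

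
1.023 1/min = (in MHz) 1.705e-08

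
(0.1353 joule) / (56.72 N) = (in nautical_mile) 1.288e-06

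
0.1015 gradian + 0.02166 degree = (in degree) 0.113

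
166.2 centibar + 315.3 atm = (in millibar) 3.211e+05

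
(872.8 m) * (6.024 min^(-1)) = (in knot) 170.3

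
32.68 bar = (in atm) 32.25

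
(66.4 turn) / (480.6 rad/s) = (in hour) 0.0002411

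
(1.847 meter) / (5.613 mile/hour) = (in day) 8.519e-06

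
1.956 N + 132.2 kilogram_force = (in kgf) 132.4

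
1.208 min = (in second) 72.48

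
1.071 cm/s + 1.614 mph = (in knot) 1.423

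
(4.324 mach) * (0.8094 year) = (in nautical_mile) 2.029e+07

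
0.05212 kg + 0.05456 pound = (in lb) 0.1695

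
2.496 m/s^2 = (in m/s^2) 2.496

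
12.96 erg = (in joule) 1.296e-06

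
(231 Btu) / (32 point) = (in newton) 2.159e+07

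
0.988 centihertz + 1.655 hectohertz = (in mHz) 1.655e+05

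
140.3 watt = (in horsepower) 0.1881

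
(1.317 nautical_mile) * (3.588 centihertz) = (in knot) 170.1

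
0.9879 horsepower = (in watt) 736.7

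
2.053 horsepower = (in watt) 1531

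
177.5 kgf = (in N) 1741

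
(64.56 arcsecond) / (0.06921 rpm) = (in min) 0.0007198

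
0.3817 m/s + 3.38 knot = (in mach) 0.006228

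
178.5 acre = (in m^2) 7.224e+05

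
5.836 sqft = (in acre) 0.000134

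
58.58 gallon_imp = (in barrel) 1.675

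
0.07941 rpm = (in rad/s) 0.008316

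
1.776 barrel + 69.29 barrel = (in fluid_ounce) 3.821e+05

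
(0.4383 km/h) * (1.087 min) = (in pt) 2.251e+04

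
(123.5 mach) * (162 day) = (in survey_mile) 3.657e+08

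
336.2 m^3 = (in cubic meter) 336.2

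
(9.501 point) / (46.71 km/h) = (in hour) 7.176e-08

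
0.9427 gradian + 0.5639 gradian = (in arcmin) 81.36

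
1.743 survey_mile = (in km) 2.805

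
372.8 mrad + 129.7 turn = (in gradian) 5.19e+04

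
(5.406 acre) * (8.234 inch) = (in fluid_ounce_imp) 1.61e+08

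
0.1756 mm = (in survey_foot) 0.0005761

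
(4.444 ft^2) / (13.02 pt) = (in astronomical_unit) 6.009e-10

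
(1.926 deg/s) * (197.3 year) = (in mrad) 2.092e+11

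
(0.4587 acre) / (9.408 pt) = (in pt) 1.585e+09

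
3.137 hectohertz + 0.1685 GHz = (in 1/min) 1.011e+10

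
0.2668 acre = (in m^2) 1080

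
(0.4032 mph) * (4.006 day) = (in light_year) 6.594e-12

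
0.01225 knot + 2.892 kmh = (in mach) 0.002378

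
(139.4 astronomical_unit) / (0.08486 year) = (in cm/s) 7.793e+08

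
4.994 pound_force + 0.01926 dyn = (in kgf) 2.265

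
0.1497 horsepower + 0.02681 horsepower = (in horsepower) 0.1765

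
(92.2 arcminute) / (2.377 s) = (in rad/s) 0.01128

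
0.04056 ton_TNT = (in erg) 1.697e+15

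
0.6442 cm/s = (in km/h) 0.02319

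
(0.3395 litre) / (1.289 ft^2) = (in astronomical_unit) 1.895e-14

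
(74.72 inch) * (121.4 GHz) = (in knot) 4.479e+11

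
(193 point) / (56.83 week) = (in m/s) 1.981e-09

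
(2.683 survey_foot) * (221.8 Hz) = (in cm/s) 1.814e+04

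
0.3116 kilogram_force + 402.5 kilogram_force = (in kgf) 402.8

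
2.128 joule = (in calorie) 0.5086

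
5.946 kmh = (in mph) 3.695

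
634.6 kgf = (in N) 6223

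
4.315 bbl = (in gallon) 181.2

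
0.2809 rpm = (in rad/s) 0.02942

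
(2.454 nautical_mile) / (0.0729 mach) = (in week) 0.0003027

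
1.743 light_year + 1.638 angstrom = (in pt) 4.674e+19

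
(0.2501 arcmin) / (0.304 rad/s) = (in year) 7.589e-12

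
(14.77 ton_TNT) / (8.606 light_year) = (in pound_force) 1.706e-07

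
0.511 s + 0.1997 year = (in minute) 1.05e+05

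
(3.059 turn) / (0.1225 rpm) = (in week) 0.002477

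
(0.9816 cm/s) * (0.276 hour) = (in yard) 10.67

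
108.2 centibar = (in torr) 811.6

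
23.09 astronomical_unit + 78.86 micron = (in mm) 3.454e+15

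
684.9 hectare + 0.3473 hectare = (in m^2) 6.852e+06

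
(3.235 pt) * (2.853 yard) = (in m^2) 0.002977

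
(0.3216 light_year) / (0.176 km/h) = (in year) 1.973e+09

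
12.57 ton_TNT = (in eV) 3.283e+29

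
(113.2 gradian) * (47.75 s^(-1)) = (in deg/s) 4865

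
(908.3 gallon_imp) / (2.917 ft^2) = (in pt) 4.319e+04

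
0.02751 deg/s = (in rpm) 0.004585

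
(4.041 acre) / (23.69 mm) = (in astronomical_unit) 4.614e-06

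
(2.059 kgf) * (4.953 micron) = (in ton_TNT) 2.39e-14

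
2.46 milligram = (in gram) 0.00246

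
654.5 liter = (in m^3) 0.6545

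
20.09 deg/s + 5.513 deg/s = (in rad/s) 0.4469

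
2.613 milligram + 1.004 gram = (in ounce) 0.03551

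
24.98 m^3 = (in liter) 2.498e+04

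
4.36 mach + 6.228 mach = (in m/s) 3605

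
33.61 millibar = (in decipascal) 3.361e+04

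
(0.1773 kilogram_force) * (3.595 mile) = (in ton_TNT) 2.404e-06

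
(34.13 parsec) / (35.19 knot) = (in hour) 1.616e+13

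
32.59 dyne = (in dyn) 32.59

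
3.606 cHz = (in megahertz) 3.606e-08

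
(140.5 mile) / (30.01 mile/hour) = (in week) 0.02787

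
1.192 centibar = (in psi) 0.1729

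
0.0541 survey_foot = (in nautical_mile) 8.904e-06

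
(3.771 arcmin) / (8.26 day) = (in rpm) 1.468e-08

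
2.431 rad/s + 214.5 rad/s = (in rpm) 2072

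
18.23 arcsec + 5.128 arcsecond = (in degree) 0.006488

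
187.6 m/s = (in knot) 364.7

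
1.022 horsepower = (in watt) 762.1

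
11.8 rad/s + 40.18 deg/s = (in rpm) 119.4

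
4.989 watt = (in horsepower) 0.00669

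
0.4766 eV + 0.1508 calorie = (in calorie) 0.1508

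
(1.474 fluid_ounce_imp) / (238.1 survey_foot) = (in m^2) 5.771e-07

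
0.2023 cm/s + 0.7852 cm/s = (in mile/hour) 0.02209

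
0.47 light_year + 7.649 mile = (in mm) 4.447e+18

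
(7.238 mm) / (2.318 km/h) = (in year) 3.565e-10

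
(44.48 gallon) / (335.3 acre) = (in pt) 0.0003517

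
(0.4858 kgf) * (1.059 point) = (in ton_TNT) 4.254e-13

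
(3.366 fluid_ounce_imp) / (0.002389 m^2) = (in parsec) 1.297e-18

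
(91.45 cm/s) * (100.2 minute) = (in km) 5.498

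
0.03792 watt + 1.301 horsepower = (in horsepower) 1.301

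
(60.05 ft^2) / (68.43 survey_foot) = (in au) 1.788e-12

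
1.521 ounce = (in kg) 0.04312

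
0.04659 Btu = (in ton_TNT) 1.175e-08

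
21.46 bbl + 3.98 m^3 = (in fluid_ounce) 2.499e+05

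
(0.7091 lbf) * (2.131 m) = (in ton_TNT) 1.607e-09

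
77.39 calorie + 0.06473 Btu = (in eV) 2.447e+21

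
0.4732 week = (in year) 0.009075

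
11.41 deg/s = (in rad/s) 0.1991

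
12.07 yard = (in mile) 0.006858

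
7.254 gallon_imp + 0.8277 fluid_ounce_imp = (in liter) 33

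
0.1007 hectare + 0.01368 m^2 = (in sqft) 1.084e+04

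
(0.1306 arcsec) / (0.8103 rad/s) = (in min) 1.302e-08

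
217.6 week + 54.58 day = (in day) 1578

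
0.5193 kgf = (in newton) 5.093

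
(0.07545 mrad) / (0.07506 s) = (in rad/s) 0.001005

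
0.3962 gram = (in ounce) 0.01398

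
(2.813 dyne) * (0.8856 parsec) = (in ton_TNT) 183.7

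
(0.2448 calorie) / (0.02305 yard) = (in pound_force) 10.92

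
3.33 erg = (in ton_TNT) 7.959e-17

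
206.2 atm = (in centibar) 2.089e+04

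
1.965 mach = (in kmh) 2409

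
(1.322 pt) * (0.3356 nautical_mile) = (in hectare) 2.899e-05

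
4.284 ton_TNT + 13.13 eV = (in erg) 1.792e+17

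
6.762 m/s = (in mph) 15.13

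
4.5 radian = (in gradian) 286.5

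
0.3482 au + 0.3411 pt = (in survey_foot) 1.709e+11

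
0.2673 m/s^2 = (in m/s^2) 0.2673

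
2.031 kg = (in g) 2031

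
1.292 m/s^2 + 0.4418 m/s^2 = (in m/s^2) 1.734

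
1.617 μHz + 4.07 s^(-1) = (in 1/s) 4.07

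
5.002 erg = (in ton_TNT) 1.196e-16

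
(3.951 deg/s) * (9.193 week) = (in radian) 3.834e+05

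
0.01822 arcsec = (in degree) 5.061e-06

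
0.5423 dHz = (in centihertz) 5.423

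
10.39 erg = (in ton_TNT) 2.483e-16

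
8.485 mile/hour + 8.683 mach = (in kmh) 1.066e+04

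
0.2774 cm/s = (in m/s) 0.002774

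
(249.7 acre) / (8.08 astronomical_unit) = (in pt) 0.00237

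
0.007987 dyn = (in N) 7.987e-08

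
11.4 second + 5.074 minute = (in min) 5.264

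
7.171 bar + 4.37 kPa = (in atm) 7.12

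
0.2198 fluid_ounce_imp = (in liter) 0.006245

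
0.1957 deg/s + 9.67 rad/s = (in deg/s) 554.2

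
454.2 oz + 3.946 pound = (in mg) 1.467e+07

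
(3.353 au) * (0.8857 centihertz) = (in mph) 9.938e+09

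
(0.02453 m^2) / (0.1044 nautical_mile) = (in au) 8.481e-16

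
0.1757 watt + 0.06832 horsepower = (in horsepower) 0.06856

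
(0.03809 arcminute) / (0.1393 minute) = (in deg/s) 7.596e-05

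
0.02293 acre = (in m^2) 92.79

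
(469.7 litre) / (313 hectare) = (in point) 0.0004254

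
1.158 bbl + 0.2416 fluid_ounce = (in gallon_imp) 40.5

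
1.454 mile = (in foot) 7677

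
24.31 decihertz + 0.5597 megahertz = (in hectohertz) 5597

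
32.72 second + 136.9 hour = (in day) 5.705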